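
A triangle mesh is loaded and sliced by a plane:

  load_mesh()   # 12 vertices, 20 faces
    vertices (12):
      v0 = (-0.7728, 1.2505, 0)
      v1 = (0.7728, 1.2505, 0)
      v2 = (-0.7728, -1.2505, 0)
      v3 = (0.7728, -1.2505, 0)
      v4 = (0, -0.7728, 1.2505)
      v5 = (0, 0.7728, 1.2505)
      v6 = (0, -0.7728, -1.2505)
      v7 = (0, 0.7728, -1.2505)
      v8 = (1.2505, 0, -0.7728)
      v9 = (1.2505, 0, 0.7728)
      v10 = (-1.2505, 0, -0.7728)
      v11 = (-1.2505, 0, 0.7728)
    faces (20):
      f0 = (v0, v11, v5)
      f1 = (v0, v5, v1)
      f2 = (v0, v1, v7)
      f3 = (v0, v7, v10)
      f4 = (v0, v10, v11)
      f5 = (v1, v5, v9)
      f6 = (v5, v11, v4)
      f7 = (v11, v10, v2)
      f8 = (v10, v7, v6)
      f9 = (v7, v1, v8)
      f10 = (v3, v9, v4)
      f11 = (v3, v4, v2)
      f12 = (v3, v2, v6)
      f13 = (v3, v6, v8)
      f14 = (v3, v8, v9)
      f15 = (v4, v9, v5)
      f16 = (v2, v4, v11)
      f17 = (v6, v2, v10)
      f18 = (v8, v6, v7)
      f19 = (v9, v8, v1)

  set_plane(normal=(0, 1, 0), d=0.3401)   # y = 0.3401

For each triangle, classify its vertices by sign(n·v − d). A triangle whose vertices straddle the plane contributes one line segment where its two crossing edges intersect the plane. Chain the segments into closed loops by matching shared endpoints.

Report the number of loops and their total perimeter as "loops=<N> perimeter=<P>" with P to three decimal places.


loops=1 perimeter=7.627

Straddling triangles (10 of 20):
  (v0,v11,v5) [+-+] → (-1.12058, 0.3401, 0.562621)–(-0.70017, 0.3401, 0.98303)  len=0.5945
  (v0,v7,v10) [++-] → (-0.70017, 0.3401, -0.98303)–(-1.12058, 0.3401, -0.562621)  len=0.5945
  (v0,v10,v11) [+--] → (-1.12058, 0.3401, -0.562621)–(-1.12058, 0.3401, 0.562621)  len=1.1252
  (v1,v5,v9) [++-] → (0.70017, 0.3401, 0.98303)–(1.12058, 0.3401, 0.562621)  len=0.5945
  (v5,v11,v4) [+--] → (-0.70017, 0.3401, 0.98303)–(0, 0.3401, 1.2505)  len=0.7495
  (v10,v7,v6) [-+-] → (-0.70017, 0.3401, -0.98303)–(0, 0.3401, -1.2505)  len=0.7495
  (v7,v1,v8) [++-] → (1.12058, 0.3401, -0.562621)–(0.70017, 0.3401, -0.98303)  len=0.5945
  (v4,v9,v5) [--+] → (0.70017, 0.3401, 0.98303)–(0, 0.3401, 1.2505)  len=0.7495
  (v8,v6,v7) [--+] → (0, 0.3401, -1.2505)–(0.70017, 0.3401, -0.98303)  len=0.7495
  (v9,v8,v1) [--+] → (1.12058, 0.3401, -0.562621)–(1.12058, 0.3401, 0.562621)  len=1.1252

Chained into 1 loop(s):
  loop 1: 10 segments, perimeter = 7.6268
Total perimeter = 7.627


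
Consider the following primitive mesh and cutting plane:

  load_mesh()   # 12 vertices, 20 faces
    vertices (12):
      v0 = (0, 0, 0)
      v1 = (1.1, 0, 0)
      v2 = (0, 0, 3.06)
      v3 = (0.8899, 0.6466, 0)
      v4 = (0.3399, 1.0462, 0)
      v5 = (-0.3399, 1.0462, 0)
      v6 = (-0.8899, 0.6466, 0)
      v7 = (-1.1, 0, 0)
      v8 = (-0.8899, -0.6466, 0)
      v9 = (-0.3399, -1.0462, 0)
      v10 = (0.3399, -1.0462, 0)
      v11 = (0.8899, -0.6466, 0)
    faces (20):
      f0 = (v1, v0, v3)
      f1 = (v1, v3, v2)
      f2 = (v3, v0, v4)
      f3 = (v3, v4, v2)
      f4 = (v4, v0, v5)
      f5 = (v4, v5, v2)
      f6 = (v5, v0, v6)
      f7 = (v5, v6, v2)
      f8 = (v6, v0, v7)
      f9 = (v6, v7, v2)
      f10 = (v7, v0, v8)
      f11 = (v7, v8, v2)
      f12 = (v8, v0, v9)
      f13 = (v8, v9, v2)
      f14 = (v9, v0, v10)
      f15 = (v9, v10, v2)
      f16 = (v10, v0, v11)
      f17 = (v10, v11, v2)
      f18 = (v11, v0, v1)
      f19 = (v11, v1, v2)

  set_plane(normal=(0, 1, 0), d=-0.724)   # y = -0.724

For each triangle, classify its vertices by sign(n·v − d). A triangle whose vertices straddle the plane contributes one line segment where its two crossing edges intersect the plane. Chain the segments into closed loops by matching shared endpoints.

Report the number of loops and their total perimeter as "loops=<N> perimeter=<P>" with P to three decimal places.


loops=1 perimeter=4.218

Straddling triangles (6 of 20):
  (v8,v0,v9) [++-] → (-0.23522, -0.724, 0)–(-0.783368, -0.724, 0)  len=0.5481
  (v8,v9,v2) [+-+] → (-0.783368, -0.724, 0)–(-0.23522, -0.724, 0.942393)  len=1.0902
  (v9,v0,v10) [-+-] → (-0.23522, -0.724, 0)–(0.23522, -0.724, 0)  len=0.4704
  (v9,v10,v2) [--+] → (0.23522, -0.724, 0.942393)–(-0.23522, -0.724, 0.942393)  len=0.4704
  (v10,v0,v11) [-++] → (0.23522, -0.724, 0)–(0.783368, -0.724, 0)  len=0.5481
  (v10,v11,v2) [-++] → (0.783368, -0.724, 0)–(0.23522, -0.724, 0.942393)  len=1.0902

Chained into 1 loop(s):
  loop 1: 6 segments, perimeter = 4.2176
Total perimeter = 4.218


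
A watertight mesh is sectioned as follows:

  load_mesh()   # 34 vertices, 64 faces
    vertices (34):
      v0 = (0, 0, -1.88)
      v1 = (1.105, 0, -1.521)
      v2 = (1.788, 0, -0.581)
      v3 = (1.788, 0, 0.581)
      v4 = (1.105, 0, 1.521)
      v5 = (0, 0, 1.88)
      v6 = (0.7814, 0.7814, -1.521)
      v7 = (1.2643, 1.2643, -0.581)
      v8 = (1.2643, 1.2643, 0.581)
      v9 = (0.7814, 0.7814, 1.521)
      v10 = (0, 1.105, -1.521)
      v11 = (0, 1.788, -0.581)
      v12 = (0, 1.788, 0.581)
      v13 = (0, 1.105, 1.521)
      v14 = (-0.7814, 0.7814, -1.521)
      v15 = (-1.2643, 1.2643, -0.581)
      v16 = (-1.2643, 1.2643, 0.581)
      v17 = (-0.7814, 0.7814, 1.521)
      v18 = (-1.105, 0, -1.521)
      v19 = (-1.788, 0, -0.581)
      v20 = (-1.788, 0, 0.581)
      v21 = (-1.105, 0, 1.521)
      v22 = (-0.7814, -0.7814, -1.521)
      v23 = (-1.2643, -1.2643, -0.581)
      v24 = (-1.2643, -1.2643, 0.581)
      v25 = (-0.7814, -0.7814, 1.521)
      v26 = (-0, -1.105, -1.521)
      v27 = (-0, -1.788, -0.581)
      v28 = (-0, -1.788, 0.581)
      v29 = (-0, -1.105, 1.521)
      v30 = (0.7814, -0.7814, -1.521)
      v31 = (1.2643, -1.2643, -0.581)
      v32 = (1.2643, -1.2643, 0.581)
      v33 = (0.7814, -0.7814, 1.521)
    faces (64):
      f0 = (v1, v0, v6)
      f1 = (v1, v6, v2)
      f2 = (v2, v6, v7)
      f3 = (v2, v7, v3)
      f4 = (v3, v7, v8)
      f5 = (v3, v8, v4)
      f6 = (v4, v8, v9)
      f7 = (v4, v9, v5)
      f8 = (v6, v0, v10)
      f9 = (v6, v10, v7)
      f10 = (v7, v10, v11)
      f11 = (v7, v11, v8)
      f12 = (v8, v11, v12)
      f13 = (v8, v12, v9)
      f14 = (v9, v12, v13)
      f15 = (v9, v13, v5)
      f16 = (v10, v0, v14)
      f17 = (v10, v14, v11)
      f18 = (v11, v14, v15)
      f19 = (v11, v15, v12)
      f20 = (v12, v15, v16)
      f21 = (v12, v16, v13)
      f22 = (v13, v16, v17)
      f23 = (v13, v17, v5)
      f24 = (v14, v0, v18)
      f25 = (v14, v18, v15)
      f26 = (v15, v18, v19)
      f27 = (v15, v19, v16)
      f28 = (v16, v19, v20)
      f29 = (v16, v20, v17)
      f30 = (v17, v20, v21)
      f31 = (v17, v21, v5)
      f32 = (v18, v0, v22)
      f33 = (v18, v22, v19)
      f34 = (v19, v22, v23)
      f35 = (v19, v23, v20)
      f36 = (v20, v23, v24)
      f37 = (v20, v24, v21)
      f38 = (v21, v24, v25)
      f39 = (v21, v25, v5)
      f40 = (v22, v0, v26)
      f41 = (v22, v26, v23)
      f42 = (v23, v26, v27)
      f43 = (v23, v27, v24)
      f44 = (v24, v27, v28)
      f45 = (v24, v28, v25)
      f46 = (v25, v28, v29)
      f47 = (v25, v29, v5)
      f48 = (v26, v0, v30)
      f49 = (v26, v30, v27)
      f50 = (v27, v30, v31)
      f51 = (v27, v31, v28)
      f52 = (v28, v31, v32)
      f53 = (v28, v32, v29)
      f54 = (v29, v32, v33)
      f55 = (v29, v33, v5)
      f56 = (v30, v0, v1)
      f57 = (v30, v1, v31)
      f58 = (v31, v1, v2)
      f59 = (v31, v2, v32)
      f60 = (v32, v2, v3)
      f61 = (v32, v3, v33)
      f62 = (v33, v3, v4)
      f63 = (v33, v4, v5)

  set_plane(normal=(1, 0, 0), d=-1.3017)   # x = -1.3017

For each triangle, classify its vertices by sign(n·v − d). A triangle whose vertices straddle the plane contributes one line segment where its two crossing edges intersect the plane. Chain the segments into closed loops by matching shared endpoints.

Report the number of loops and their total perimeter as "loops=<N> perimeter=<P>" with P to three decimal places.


loops=1 perimeter=7.730

Straddling triangles (10 of 64):
  (v15,v18,v19) [++-] → (-1.3017, 0, -1.25029)–(-1.3017, 1.17401, -0.581)  len=1.3514
  (v15,v19,v16) [+-+] → (-1.3017, 1.17401, -0.581)–(-1.3017, 1.17401, 0.498016)  len=1.0790
  (v16,v19,v20) [+--] → (-1.3017, 1.17401, 0.498016)–(-1.3017, 1.17401, 0.581)  len=0.0830
  (v16,v20,v17) [+-+] → (-1.3017, 1.17401, 0.581)–(-1.3017, 0.377503, 1.03512)  len=0.9169
  (v17,v20,v21) [+-+] → (-1.3017, 0.377503, 1.03512)–(-1.3017, 0, 1.25029)  len=0.4345
  (v18,v22,v19) [++-] → (-1.3017, -0.377503, -1.03512)–(-1.3017, 0, -1.25029)  len=0.4345
  (v19,v22,v23) [-++] → (-1.3017, -0.377503, -1.03512)–(-1.3017, -1.17401, -0.581)  len=0.9169
  (v19,v23,v20) [-+-] → (-1.3017, -1.17401, -0.581)–(-1.3017, -1.17401, -0.498016)  len=0.0830
  (v20,v23,v24) [-++] → (-1.3017, -1.17401, -0.498016)–(-1.3017, -1.17401, 0.581)  len=1.0790
  (v20,v24,v21) [-++] → (-1.3017, -1.17401, 0.581)–(-1.3017, 0, 1.25029)  len=1.3514

Chained into 1 loop(s):
  loop 1: 10 segments, perimeter = 7.7295
Total perimeter = 7.730


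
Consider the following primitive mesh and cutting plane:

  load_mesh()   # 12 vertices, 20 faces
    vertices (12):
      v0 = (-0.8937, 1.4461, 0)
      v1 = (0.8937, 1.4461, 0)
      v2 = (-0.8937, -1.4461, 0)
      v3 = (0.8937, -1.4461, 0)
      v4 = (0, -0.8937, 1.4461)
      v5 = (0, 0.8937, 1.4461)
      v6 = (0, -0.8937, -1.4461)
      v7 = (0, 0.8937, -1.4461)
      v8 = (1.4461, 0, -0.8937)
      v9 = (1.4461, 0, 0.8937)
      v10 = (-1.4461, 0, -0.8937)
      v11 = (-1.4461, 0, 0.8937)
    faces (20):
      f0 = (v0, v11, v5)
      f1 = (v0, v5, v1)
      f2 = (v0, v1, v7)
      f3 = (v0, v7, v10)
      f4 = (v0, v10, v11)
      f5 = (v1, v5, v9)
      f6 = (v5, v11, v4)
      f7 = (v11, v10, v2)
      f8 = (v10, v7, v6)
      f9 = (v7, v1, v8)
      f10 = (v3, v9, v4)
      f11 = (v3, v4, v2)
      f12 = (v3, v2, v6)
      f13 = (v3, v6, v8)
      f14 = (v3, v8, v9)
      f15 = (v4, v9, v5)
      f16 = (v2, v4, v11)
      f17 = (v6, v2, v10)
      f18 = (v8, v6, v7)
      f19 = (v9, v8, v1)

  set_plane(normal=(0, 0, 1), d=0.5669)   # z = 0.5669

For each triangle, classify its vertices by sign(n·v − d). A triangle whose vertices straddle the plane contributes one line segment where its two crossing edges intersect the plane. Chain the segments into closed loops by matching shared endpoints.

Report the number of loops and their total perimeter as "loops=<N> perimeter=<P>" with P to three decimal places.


Straddling triangles (10 of 20):
  (v0,v11,v5) [-++] → (-1.2441, 0.528797, 0.5669)–(-0.543352, 1.22955, 0.5669)  len=0.9910
  (v0,v5,v1) [-+-] → (-0.543352, 1.22955, 0.5669)–(0.543352, 1.22955, 0.5669)  len=1.0867
  (v0,v10,v11) [--+] → (-1.4461, 0, 0.5669)–(-1.2441, 0.528797, 0.5669)  len=0.5661
  (v1,v5,v9) [-++] → (0.543352, 1.22955, 0.5669)–(1.2441, 0.528797, 0.5669)  len=0.9910
  (v11,v10,v2) [+--] → (-1.4461, 0, 0.5669)–(-1.2441, -0.528797, 0.5669)  len=0.5661
  (v3,v9,v4) [-++] → (1.2441, -0.528797, 0.5669)–(0.543352, -1.22955, 0.5669)  len=0.9910
  (v3,v4,v2) [-+-] → (0.543352, -1.22955, 0.5669)–(-0.543352, -1.22955, 0.5669)  len=1.0867
  (v3,v8,v9) [--+] → (1.4461, 0, 0.5669)–(1.2441, -0.528797, 0.5669)  len=0.5661
  (v2,v4,v11) [-++] → (-0.543352, -1.22955, 0.5669)–(-1.2441, -0.528797, 0.5669)  len=0.9910
  (v9,v8,v1) [+--] → (1.4461, 0, 0.5669)–(1.2441, 0.528797, 0.5669)  len=0.5661

Chained into 1 loop(s):
  loop 1: 10 segments, perimeter = 8.4017
Total perimeter = 8.402

loops=1 perimeter=8.402


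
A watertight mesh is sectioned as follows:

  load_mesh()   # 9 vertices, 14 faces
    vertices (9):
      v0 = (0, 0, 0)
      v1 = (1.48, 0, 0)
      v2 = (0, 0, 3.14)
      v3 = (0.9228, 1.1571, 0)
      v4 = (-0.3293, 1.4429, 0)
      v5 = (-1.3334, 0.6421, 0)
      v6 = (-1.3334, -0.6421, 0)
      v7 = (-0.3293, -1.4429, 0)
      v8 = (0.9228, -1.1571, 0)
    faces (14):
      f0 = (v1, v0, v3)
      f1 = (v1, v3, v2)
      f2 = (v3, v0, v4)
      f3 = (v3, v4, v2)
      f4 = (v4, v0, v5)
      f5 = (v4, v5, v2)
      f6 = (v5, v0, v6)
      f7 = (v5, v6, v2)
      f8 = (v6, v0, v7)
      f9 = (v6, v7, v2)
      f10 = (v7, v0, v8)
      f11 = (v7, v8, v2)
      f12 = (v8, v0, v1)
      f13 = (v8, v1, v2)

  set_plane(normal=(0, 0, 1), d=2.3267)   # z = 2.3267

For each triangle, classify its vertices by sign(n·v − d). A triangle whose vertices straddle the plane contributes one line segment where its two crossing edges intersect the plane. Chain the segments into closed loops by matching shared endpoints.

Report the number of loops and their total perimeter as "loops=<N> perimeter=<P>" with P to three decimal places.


Straddling triangles (7 of 14):
  (v1,v3,v2) [--+] → (0.239017, 0.299704, 2.3267)–(0.383339, 0, 2.3267)  len=0.3326
  (v3,v4,v2) [--+] → (-0.0852929, 0.373729, 2.3267)–(0.239017, 0.299704, 2.3267)  len=0.3327
  (v4,v5,v2) [--+] → (-0.345368, 0.166312, 2.3267)–(-0.0852929, 0.373729, 2.3267)  len=0.3327
  (v5,v6,v2) [--+] → (-0.345368, -0.166312, 2.3267)–(-0.345368, 0.166312, 2.3267)  len=0.3326
  (v6,v7,v2) [--+] → (-0.0852929, -0.373729, 2.3267)–(-0.345368, -0.166312, 2.3267)  len=0.3327
  (v7,v8,v2) [--+] → (0.239017, -0.299704, 2.3267)–(-0.0852929, -0.373729, 2.3267)  len=0.3327
  (v8,v1,v2) [--+] → (0.383339, 0, 2.3267)–(0.239017, -0.299704, 2.3267)  len=0.3326

Chained into 1 loop(s):
  loop 1: 7 segments, perimeter = 2.3285
Total perimeter = 2.329

loops=1 perimeter=2.329


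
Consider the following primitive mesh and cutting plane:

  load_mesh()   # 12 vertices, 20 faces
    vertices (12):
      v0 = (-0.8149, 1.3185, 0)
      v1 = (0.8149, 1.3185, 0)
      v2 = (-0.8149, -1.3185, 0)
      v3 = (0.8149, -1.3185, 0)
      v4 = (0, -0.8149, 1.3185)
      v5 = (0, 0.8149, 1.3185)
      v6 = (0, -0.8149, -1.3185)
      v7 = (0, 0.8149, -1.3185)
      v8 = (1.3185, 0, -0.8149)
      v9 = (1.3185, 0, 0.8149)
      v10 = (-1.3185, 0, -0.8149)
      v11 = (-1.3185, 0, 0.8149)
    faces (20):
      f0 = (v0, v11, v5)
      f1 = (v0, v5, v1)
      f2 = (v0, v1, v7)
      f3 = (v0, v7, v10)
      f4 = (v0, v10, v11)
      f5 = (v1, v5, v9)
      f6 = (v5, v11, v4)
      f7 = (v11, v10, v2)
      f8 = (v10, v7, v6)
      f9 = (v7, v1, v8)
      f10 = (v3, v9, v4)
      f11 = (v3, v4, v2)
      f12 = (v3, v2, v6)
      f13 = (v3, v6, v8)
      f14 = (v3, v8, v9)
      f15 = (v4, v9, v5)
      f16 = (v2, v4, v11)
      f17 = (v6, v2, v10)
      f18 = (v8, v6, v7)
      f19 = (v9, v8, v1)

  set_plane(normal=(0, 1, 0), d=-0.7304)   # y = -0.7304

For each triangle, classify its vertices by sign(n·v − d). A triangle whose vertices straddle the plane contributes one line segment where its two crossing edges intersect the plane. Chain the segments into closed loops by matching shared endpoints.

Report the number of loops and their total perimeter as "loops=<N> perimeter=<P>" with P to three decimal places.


loops=1 perimeter=7.146

Straddling triangles (10 of 20):
  (v5,v11,v4) [++-] → (-0.13672, -0.7304, 1.26628)–(0, -0.7304, 1.3185)  len=0.1464
  (v11,v10,v2) [++-] → (-1.03952, -0.7304, -0.363476)–(-1.03952, -0.7304, 0.363476)  len=0.7270
  (v10,v7,v6) [++-] → (0, -0.7304, -1.3185)–(-0.13672, -0.7304, -1.26628)  len=0.1464
  (v3,v9,v4) [-+-] → (1.03952, -0.7304, 0.363476)–(0.13672, -0.7304, 1.26628)  len=1.2768
  (v3,v6,v8) [--+] → (0.13672, -0.7304, -1.26628)–(1.03952, -0.7304, -0.363476)  len=1.2768
  (v3,v8,v9) [-++] → (1.03952, -0.7304, -0.363476)–(1.03952, -0.7304, 0.363476)  len=0.7270
  (v4,v9,v5) [-++] → (0.13672, -0.7304, 1.26628)–(0, -0.7304, 1.3185)  len=0.1464
  (v2,v4,v11) [--+] → (-0.13672, -0.7304, 1.26628)–(-1.03952, -0.7304, 0.363476)  len=1.2768
  (v6,v2,v10) [--+] → (-1.03952, -0.7304, -0.363476)–(-0.13672, -0.7304, -1.26628)  len=1.2768
  (v8,v6,v7) [+-+] → (0.13672, -0.7304, -1.26628)–(0, -0.7304, -1.3185)  len=0.1464

Chained into 1 loop(s):
  loop 1: 10 segments, perimeter = 7.1463
Total perimeter = 7.146


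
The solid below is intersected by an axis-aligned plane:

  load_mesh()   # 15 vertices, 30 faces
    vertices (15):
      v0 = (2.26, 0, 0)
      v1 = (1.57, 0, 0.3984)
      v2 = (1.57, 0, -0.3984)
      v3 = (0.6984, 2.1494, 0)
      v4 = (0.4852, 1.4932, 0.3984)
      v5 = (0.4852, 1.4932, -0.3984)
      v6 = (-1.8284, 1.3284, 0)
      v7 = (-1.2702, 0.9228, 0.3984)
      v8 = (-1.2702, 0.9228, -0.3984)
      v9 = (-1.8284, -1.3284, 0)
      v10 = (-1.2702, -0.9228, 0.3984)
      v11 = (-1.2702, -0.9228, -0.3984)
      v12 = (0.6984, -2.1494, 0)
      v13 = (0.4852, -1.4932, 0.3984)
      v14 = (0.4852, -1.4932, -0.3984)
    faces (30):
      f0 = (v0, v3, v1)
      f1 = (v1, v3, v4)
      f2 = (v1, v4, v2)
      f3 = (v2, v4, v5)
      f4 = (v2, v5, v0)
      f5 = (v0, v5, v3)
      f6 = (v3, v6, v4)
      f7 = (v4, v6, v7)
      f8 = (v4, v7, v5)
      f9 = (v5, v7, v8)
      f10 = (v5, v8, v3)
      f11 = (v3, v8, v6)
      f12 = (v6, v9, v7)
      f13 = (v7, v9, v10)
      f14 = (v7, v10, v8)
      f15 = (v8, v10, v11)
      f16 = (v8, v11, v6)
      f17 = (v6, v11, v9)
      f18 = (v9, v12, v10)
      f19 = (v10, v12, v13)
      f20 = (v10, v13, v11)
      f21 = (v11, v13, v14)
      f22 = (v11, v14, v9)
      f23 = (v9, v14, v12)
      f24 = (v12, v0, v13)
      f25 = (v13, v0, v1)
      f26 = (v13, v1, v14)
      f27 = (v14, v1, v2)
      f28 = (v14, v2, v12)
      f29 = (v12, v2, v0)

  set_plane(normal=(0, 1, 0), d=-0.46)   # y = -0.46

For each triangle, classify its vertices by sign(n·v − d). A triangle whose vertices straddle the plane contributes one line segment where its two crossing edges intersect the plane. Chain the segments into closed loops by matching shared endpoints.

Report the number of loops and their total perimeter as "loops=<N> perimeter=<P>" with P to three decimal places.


loops=2 perimeter=4.559

Straddling triangles (12 of 30):
  (v6,v9,v7) [+-+] → (-1.8284, -0.46, 0)–(-1.61307, -0.46, 0.153683)  len=0.2645
  (v7,v9,v10) [+--] → (-1.61307, -0.46, 0.153683)–(-1.2702, -0.46, 0.3984)  len=0.4212
  (v7,v10,v8) [+-+] → (-1.2702, -0.46, 0.3984)–(-1.2702, -0.46, 0.198596)  len=0.1998
  (v8,v10,v11) [+--] → (-1.2702, -0.46, 0.198596)–(-1.2702, -0.46, -0.3984)  len=0.5970
  (v8,v11,v6) [+-+] → (-1.2702, -0.46, -0.3984)–(-1.38495, -0.46, -0.316497)  len=0.1410
  (v6,v11,v9) [+--] → (-1.38495, -0.46, -0.316497)–(-1.8284, -0.46, 0)  len=0.5448
  (v12,v0,v13) [-+-] → (1.9258, -0.46, 0)–(1.71325, -0.46, 0.122732)  len=0.2454
  (v13,v0,v1) [-++] → (1.71325, -0.46, 0.122732)–(1.23581, -0.46, 0.3984)  len=0.5513
  (v13,v1,v14) [-+-] → (1.23581, -0.46, 0.3984)–(1.23581, -0.46, 0.152935)  len=0.2455
  (v14,v1,v2) [-++] → (1.23581, -0.46, 0.152935)–(1.23581, -0.46, -0.3984)  len=0.5513
  (v14,v2,v12) [-+-] → (1.23581, -0.46, -0.3984)–(1.38347, -0.46, -0.313137)  len=0.1705
  (v12,v2,v0) [-++] → (1.38347, -0.46, -0.313137)–(1.9258, -0.46, 0)  len=0.6262

Chained into 2 loop(s):
  loop 1: 6 segments, perimeter = 2.1684
  loop 2: 6 segments, perimeter = 2.3903
Total perimeter = 4.559


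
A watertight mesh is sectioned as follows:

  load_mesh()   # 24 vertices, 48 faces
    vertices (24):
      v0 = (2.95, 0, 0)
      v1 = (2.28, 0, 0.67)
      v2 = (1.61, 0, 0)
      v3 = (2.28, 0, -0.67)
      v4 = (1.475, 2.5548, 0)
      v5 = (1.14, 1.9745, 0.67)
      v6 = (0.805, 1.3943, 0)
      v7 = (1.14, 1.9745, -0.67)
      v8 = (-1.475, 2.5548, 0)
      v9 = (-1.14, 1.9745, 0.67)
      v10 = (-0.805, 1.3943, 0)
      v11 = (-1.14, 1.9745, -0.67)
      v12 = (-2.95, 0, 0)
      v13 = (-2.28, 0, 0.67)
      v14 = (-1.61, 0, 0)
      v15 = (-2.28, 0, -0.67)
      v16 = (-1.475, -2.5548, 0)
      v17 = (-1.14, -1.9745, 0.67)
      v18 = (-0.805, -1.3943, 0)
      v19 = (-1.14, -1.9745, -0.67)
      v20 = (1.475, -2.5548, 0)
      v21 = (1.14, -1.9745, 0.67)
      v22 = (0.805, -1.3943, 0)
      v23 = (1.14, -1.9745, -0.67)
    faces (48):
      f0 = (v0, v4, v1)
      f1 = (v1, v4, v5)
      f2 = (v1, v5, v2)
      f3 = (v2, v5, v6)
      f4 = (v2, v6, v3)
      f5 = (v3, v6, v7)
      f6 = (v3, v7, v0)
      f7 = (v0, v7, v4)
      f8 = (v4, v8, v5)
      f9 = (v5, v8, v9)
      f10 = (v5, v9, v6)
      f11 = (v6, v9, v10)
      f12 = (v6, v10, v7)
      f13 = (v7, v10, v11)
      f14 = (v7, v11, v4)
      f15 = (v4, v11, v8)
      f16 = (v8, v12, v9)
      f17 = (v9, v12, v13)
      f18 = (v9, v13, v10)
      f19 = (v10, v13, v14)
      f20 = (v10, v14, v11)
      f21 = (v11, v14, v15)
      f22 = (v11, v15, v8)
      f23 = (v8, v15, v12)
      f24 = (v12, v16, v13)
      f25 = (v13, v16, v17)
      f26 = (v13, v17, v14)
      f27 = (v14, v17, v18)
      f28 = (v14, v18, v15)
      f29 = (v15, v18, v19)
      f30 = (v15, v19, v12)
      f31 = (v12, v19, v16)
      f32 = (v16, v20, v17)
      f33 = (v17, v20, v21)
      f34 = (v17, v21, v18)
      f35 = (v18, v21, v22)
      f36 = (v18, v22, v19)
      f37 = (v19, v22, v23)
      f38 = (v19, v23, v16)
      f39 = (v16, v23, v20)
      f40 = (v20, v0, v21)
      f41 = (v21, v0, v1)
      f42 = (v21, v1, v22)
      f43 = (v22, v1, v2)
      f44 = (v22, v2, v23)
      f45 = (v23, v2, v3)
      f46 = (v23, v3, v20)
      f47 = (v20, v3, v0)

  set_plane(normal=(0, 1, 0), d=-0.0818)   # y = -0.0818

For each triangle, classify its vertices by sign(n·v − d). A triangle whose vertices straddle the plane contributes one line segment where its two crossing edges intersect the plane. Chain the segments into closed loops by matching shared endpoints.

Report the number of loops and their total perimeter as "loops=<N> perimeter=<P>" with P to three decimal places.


Straddling triangles (16 of 48):
  (v12,v16,v13) [+-+] → (-2.90277, -0.0818, 0)–(-2.25423, -0.0818, 0.648548)  len=0.9172
  (v13,v16,v17) [+--] → (-2.25423, -0.0818, 0.648548)–(-2.23277, -0.0818, 0.67)  len=0.0303
  (v13,v17,v14) [+-+] → (-2.23277, -0.0818, 0.67)–(-1.59053, -0.0818, 0.0277569)  len=0.9083
  (v14,v17,v18) [+--] → (-1.59053, -0.0818, 0.0277569)–(-1.56277, -0.0818, 0)  len=0.0393
  (v14,v18,v15) [+-+] → (-1.56277, -0.0818, 0)–(-2.19347, -0.0818, -0.630693)  len=0.8919
  (v15,v18,v19) [+--] → (-2.19347, -0.0818, -0.630693)–(-2.23277, -0.0818, -0.67)  len=0.0556
  (v15,v19,v12) [+-+] → (-2.23277, -0.0818, -0.67)–(-2.87501, -0.0818, -0.0277569)  len=0.9083
  (v12,v19,v16) [+--] → (-2.87501, -0.0818, -0.0277569)–(-2.90277, -0.0818, 0)  len=0.0393
  (v20,v0,v21) [-+-] → (2.90277, -0.0818, 0)–(2.87501, -0.0818, 0.0277569)  len=0.0393
  (v21,v0,v1) [-++] → (2.87501, -0.0818, 0.0277569)–(2.23277, -0.0818, 0.67)  len=0.9083
  (v21,v1,v22) [-+-] → (2.23277, -0.0818, 0.67)–(2.19347, -0.0818, 0.630693)  len=0.0556
  (v22,v1,v2) [-++] → (2.19347, -0.0818, 0.630693)–(1.56277, -0.0818, 0)  len=0.8919
  (v22,v2,v23) [-+-] → (1.56277, -0.0818, 0)–(1.59053, -0.0818, -0.0277569)  len=0.0393
  (v23,v2,v3) [-++] → (1.59053, -0.0818, -0.0277569)–(2.23277, -0.0818, -0.67)  len=0.9083
  (v23,v3,v20) [-+-] → (2.23277, -0.0818, -0.67)–(2.25423, -0.0818, -0.648548)  len=0.0303
  (v20,v3,v0) [-++] → (2.25423, -0.0818, -0.648548)–(2.90277, -0.0818, 0)  len=0.9172

Chained into 2 loop(s):
  loop 1: 8 segments, perimeter = 3.7901
  loop 2: 8 segments, perimeter = 3.7901
Total perimeter = 7.580

loops=2 perimeter=7.580


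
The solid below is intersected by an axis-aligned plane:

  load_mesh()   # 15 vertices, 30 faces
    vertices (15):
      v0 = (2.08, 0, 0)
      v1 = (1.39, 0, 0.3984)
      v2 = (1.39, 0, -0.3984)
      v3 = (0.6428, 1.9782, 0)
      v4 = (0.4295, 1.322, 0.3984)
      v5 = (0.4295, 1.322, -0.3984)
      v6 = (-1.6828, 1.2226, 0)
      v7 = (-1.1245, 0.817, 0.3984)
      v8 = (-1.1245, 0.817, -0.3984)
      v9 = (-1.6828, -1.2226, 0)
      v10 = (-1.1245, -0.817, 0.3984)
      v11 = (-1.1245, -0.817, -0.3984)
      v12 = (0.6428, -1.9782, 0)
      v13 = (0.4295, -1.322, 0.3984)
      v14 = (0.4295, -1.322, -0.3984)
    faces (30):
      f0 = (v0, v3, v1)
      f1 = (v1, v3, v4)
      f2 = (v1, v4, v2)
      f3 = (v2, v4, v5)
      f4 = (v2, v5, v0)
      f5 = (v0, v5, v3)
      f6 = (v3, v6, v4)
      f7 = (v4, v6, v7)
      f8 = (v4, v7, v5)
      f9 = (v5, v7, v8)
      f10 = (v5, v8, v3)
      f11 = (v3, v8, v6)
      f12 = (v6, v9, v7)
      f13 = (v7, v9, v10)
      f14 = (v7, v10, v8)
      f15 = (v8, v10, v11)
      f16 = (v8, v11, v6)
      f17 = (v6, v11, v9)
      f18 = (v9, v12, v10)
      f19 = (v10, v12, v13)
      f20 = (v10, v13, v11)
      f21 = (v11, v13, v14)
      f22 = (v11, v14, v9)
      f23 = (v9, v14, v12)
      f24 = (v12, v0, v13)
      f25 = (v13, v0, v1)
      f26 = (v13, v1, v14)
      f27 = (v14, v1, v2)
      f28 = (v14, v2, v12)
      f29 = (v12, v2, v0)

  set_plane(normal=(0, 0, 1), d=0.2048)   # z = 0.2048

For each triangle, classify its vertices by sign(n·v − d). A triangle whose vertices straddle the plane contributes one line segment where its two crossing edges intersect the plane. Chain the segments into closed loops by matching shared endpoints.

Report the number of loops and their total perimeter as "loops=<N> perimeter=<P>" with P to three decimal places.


Straddling triangles (20 of 30):
  (v0,v3,v1) [--+] → (1.0269, 0.961294, 0.2048)–(1.7253, 0, 0.2048)  len=1.1882
  (v1,v3,v4) [+-+] → (1.0269, 0.961294, 0.2048)–(0.533152, 1.64088, 0.2048)  len=0.8400
  (v1,v4,v2) [++-] → (0.662874, 1.00079, 0.2048)–(1.39, 0, 0.2048)  len=1.2371
  (v2,v4,v5) [-+-] → (0.662874, 1.00079, 0.2048)–(0.4295, 1.322, 0.2048)  len=0.3970
  (v3,v6,v4) [--+] → (-0.596959, 1.2737, 0.2048)–(0.533152, 1.64088, 0.2048)  len=1.1883
  (v4,v6,v7) [+-+] → (-0.596959, 1.2737, 0.2048)–(-1.3958, 1.0141, 0.2048)  len=0.8400
  (v4,v7,v5) [++-] → (-0.746922, 0.939701, 0.2048)–(0.4295, 1.322, 0.2048)  len=1.2370
  (v5,v7,v8) [-+-] → (-0.746922, 0.939701, 0.2048)–(-1.1245, 0.817, 0.2048)  len=0.3970
  (v6,v9,v7) [--+] → (-1.3958, -0.174131, 0.2048)–(-1.3958, 1.0141, 0.2048)  len=1.1882
  (v7,v9,v10) [+-+] → (-1.3958, -0.174131, 0.2048)–(-1.3958, -1.0141, 0.2048)  len=0.8400
  (v7,v10,v8) [++-] → (-1.1245, -0.419984, 0.2048)–(-1.1245, 0.817, 0.2048)  len=1.2370
  (v8,v10,v11) [-+-] → (-1.1245, -0.419984, 0.2048)–(-1.1245, -0.817, 0.2048)  len=0.3970
  (v9,v12,v10) [--+] → (-0.265692, -1.38128, 0.2048)–(-1.3958, -1.0141, 0.2048)  len=1.1883
  (v10,v12,v13) [+-+] → (-0.265692, -1.38128, 0.2048)–(0.533152, -1.64088, 0.2048)  len=0.8400
  (v10,v13,v11) [++-] → (0.0519217, -1.1993, 0.2048)–(-1.1245, -0.817, 0.2048)  len=1.2370
  (v11,v13,v14) [-+-] → (0.0519217, -1.1993, 0.2048)–(0.4295, -1.322, 0.2048)  len=0.3970
  (v12,v0,v13) [--+] → (1.23155, -0.679582, 0.2048)–(0.533152, -1.64088, 0.2048)  len=1.1882
  (v13,v0,v1) [+-+] → (1.23155, -0.679582, 0.2048)–(1.7253, 0, 0.2048)  len=0.8400
  (v13,v1,v14) [++-] → (1.15663, -0.321209, 0.2048)–(0.4295, -1.322, 0.2048)  len=1.2371
  (v14,v1,v2) [-+-] → (1.15663, -0.321209, 0.2048)–(1.39, 0, 0.2048)  len=0.3970

Chained into 2 loop(s):
  loop 1: 10 segments, perimeter = 10.1411
  loop 2: 10 segments, perimeter = 8.1702
Total perimeter = 18.311

loops=2 perimeter=18.311


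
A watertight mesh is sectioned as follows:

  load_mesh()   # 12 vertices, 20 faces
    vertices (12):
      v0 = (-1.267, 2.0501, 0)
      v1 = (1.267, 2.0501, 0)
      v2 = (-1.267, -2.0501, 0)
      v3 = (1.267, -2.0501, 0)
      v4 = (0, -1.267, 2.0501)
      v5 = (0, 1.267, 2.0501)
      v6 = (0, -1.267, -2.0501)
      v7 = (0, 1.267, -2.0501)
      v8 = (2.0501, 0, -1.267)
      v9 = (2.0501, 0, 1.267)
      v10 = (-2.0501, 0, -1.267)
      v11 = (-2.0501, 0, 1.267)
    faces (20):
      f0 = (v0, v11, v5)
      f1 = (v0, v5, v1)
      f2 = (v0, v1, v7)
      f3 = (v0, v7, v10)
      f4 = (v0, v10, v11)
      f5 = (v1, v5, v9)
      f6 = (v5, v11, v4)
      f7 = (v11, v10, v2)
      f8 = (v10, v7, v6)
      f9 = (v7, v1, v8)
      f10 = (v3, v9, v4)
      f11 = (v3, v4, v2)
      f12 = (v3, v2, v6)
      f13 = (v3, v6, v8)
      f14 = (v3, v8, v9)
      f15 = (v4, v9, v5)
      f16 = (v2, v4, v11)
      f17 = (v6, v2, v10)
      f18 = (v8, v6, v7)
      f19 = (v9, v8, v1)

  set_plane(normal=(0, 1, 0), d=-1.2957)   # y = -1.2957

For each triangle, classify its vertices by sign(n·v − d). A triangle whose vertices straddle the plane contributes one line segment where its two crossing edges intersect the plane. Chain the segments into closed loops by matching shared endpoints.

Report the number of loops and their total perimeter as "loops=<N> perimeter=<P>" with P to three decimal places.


Straddling triangles (8 of 20):
  (v11,v10,v2) [++-] → (-1.55517, -1.2957, -0.466233)–(-1.55517, -1.2957, 0.466233)  len=0.9325
  (v3,v9,v4) [-++] → (1.55517, -1.2957, 0.466233)–(0.0464346, -1.2957, 1.97497)  len=2.1337
  (v3,v4,v2) [-+-] → (0.0464346, -1.2957, 1.97497)–(-0.0464346, -1.2957, 1.97497)  len=0.0929
  (v3,v2,v6) [--+] → (-0.0464346, -1.2957, -1.97497)–(0.0464346, -1.2957, -1.97497)  len=0.0929
  (v3,v6,v8) [-++] → (0.0464346, -1.2957, -1.97497)–(1.55517, -1.2957, -0.466233)  len=2.1337
  (v3,v8,v9) [-++] → (1.55517, -1.2957, -0.466233)–(1.55517, -1.2957, 0.466233)  len=0.9325
  (v2,v4,v11) [-++] → (-0.0464346, -1.2957, 1.97497)–(-1.55517, -1.2957, 0.466233)  len=2.1337
  (v6,v2,v10) [+-+] → (-0.0464346, -1.2957, -1.97497)–(-1.55517, -1.2957, -0.466233)  len=2.1337

Chained into 1 loop(s):
  loop 1: 8 segments, perimeter = 10.5853
Total perimeter = 10.585

loops=1 perimeter=10.585


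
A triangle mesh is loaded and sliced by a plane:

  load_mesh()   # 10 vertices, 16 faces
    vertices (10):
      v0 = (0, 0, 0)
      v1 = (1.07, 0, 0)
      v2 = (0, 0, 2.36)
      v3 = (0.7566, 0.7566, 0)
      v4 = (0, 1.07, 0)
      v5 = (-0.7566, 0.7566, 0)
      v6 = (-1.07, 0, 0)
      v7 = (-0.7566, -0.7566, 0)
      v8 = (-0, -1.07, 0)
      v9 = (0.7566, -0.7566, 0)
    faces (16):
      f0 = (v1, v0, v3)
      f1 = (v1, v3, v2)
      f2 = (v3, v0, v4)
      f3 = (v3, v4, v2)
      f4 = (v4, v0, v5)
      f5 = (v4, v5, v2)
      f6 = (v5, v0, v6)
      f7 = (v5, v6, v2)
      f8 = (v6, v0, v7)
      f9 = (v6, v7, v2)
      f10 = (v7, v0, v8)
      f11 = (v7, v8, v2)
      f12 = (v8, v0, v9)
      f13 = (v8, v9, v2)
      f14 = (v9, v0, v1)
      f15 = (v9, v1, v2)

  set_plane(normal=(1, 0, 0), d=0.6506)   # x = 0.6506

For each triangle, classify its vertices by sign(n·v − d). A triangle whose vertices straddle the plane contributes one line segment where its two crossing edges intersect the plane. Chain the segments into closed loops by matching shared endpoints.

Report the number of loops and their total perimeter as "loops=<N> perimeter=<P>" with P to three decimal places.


Straddling triangles (8 of 16):
  (v1,v0,v3) [+-+] → (0.6506, 0, 0)–(0.6506, 0.6506, 0)  len=0.6506
  (v1,v3,v2) [++-] → (0.6506, 0.6506, 0.330637)–(0.6506, 0, 0.925032)  len=0.8812
  (v3,v0,v4) [+--] → (0.6506, 0.6506, 0)–(0.6506, 0.800507, 0)  len=0.1499
  (v3,v4,v2) [+--] → (0.6506, 0.800507, 0)–(0.6506, 0.6506, 0.330637)  len=0.3630
  (v8,v0,v9) [--+] → (0.6506, -0.6506, 0)–(0.6506, -0.800507, 0)  len=0.1499
  (v8,v9,v2) [-+-] → (0.6506, -0.800507, 0)–(0.6506, -0.6506, 0.330637)  len=0.3630
  (v9,v0,v1) [+-+] → (0.6506, -0.6506, 0)–(0.6506, 0, 0)  len=0.6506
  (v9,v1,v2) [++-] → (0.6506, 0, 0.925032)–(0.6506, -0.6506, 0.330637)  len=0.8812

Chained into 1 loop(s):
  loop 1: 8 segments, perimeter = 4.0896
Total perimeter = 4.090

loops=1 perimeter=4.090


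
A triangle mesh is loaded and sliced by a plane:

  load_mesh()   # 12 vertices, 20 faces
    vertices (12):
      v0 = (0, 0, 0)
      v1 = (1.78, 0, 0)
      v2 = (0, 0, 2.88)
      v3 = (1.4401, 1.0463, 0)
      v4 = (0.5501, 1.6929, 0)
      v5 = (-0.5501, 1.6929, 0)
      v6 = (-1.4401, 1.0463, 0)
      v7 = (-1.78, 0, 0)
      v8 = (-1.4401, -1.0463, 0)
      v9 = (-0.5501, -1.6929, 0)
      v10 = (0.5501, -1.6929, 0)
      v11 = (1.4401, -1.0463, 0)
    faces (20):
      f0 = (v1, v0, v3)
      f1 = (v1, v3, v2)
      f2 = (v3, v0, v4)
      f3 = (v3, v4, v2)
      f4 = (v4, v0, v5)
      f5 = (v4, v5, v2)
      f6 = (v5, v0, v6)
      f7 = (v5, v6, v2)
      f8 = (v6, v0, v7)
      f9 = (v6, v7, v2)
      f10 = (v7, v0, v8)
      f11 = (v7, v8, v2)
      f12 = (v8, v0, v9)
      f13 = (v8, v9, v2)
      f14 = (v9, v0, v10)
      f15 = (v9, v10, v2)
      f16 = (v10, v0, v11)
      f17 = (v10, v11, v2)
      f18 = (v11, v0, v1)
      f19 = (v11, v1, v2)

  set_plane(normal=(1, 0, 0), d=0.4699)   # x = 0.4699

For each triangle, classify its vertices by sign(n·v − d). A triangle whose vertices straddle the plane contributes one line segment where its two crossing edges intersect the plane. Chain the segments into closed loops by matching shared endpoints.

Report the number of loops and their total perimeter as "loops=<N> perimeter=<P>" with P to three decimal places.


loops=1 perimeter=8.890

Straddling triangles (12 of 20):
  (v1,v0,v3) [+-+] → (0.4699, 0, 0)–(0.4699, 0.341404, 0)  len=0.3414
  (v1,v3,v2) [++-] → (0.4699, 0.341404, 1.94027)–(0.4699, 0, 2.11971)  len=0.3857
  (v3,v0,v4) [+-+] → (0.4699, 0.341404, 0)–(0.4699, 1.44609, 0)  len=1.1047
  (v3,v4,v2) [++-] → (0.4699, 1.44609, 0.41988)–(0.4699, 0.341404, 1.94027)  len=1.8793
  (v4,v0,v5) [+--] → (0.4699, 1.44609, 0)–(0.4699, 1.6929, 0)  len=0.2468
  (v4,v5,v2) [+--] → (0.4699, 1.6929, 0)–(0.4699, 1.44609, 0.41988)  len=0.4870
  (v9,v0,v10) [--+] → (0.4699, -1.44609, 0)–(0.4699, -1.6929, 0)  len=0.2468
  (v9,v10,v2) [-+-] → (0.4699, -1.6929, 0)–(0.4699, -1.44609, 0.41988)  len=0.4870
  (v10,v0,v11) [+-+] → (0.4699, -1.44609, 0)–(0.4699, -0.341404, 0)  len=1.1047
  (v10,v11,v2) [++-] → (0.4699, -0.341404, 1.94027)–(0.4699, -1.44609, 0.41988)  len=1.8793
  (v11,v0,v1) [+-+] → (0.4699, -0.341404, 0)–(0.4699, 0, 0)  len=0.3414
  (v11,v1,v2) [++-] → (0.4699, 0, 2.11971)–(0.4699, -0.341404, 1.94027)  len=0.3857

Chained into 1 loop(s):
  loop 1: 12 segments, perimeter = 8.8899
Total perimeter = 8.890


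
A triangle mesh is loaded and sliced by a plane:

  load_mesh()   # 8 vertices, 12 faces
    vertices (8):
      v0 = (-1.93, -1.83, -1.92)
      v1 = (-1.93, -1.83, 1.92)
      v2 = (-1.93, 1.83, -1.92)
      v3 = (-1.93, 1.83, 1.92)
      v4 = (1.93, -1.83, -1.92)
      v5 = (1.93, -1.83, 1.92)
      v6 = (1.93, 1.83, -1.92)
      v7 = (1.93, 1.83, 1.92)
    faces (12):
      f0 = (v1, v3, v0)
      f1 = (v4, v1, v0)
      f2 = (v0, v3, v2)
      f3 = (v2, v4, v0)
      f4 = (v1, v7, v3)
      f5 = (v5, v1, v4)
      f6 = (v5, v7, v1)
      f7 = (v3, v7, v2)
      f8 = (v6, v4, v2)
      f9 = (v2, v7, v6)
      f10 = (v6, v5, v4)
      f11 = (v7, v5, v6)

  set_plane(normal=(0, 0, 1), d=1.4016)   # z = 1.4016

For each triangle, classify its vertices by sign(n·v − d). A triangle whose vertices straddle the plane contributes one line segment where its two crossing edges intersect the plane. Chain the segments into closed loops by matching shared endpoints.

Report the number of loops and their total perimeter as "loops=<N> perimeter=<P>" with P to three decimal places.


Straddling triangles (8 of 12):
  (v1,v3,v0) [++-] → (-1.93, 1.3359, 1.4016)–(-1.93, -1.83, 1.4016)  len=3.1659
  (v4,v1,v0) [-+-] → (-1.4089, -1.83, 1.4016)–(-1.93, -1.83, 1.4016)  len=0.5211
  (v0,v3,v2) [-+-] → (-1.93, 1.3359, 1.4016)–(-1.93, 1.83, 1.4016)  len=0.4941
  (v5,v1,v4) [++-] → (-1.4089, -1.83, 1.4016)–(1.93, -1.83, 1.4016)  len=3.3389
  (v3,v7,v2) [++-] → (1.4089, 1.83, 1.4016)–(-1.93, 1.83, 1.4016)  len=3.3389
  (v2,v7,v6) [-+-] → (1.4089, 1.83, 1.4016)–(1.93, 1.83, 1.4016)  len=0.5211
  (v6,v5,v4) [-+-] → (1.93, -1.3359, 1.4016)–(1.93, -1.83, 1.4016)  len=0.4941
  (v7,v5,v6) [++-] → (1.93, -1.3359, 1.4016)–(1.93, 1.83, 1.4016)  len=3.1659

Chained into 1 loop(s):
  loop 1: 8 segments, perimeter = 15.0400
Total perimeter = 15.040

loops=1 perimeter=15.040


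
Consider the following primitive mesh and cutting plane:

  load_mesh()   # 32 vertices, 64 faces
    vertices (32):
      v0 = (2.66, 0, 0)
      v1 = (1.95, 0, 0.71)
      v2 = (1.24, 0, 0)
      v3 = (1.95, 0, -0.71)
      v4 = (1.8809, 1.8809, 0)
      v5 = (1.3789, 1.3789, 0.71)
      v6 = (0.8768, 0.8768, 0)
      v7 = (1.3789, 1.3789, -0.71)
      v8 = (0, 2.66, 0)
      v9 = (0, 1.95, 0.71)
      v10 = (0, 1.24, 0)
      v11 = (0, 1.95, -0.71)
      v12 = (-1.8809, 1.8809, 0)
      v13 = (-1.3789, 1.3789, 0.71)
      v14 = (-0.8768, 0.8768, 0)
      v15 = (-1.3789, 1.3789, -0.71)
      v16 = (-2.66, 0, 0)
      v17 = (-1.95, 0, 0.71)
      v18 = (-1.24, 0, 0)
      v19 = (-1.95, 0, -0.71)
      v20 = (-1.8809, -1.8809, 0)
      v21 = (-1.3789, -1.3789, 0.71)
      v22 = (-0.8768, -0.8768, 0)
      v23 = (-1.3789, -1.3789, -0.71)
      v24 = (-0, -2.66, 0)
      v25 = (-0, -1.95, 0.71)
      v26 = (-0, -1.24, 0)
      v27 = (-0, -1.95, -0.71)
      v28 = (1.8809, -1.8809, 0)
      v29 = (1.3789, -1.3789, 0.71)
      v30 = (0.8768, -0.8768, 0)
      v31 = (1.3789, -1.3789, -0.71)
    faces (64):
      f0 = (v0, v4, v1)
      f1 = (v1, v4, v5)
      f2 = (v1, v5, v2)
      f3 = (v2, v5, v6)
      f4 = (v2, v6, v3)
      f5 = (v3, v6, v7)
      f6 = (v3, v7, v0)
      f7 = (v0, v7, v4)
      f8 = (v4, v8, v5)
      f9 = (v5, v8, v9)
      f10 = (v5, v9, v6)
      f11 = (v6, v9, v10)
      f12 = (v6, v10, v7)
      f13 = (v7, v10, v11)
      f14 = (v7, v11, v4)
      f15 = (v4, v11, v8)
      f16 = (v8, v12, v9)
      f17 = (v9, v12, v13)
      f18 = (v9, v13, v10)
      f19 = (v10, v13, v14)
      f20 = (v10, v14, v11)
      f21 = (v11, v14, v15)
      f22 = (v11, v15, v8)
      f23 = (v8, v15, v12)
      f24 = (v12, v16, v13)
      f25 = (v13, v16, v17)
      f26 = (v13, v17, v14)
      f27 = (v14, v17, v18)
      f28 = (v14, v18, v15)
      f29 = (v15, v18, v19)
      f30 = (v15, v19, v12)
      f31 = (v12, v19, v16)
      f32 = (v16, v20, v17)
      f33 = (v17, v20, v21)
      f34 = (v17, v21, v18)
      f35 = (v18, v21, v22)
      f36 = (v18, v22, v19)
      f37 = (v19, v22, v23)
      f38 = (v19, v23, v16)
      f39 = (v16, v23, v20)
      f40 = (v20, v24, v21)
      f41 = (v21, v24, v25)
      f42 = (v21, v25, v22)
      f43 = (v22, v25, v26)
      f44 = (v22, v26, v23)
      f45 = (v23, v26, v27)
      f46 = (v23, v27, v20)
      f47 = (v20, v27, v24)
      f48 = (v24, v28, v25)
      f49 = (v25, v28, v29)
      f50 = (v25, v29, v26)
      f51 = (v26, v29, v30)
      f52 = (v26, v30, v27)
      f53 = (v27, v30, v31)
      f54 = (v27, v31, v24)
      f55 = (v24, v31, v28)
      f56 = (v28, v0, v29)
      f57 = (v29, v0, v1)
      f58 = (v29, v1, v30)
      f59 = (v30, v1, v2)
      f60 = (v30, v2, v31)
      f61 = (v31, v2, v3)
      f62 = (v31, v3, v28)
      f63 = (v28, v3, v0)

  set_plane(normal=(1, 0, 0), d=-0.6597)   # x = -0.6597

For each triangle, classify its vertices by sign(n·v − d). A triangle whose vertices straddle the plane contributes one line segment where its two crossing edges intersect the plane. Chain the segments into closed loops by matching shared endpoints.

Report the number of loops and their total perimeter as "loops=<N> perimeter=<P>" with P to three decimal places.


loops=2 perimeter=8.033

Straddling triangles (16 of 64):
  (v8,v12,v9) [+-+] → (-0.6597, 2.38674, 0)–(-0.6597, 1.92576, 0.460977)  len=0.6519
  (v9,v12,v13) [+--] → (-0.6597, 1.92576, 0.460977)–(-0.6597, 1.67677, 0.71)  len=0.3522
  (v9,v13,v10) [+-+] → (-0.6597, 1.67677, 0.71)–(-0.6597, 1.30645, 0.339682)  len=0.5237
  (v10,v13,v14) [+--] → (-0.6597, 1.30645, 0.339682)–(-0.6597, 0.96673, 0)  len=0.4804
  (v10,v14,v11) [+-+] → (-0.6597, 0.96673, 0)–(-0.6597, 1.14253, -0.175799)  len=0.2486
  (v11,v14,v15) [+--] → (-0.6597, 1.14253, -0.175799)–(-0.6597, 1.67677, -0.71)  len=0.7555
  (v11,v15,v8) [+-+] → (-0.6597, 1.67677, -0.71)–(-0.6597, 2.04709, -0.339682)  len=0.5237
  (v8,v15,v12) [+--] → (-0.6597, 2.04709, -0.339682)–(-0.6597, 2.38674, 0)  len=0.4804
  (v20,v24,v21) [-+-] → (-0.6597, -2.38674, 0)–(-0.6597, -2.04709, 0.339682)  len=0.4804
  (v21,v24,v25) [-++] → (-0.6597, -2.04709, 0.339682)–(-0.6597, -1.67677, 0.71)  len=0.5237
  (v21,v25,v22) [-+-] → (-0.6597, -1.67677, 0.71)–(-0.6597, -1.14253, 0.175799)  len=0.7555
  (v22,v25,v26) [-++] → (-0.6597, -1.14253, 0.175799)–(-0.6597, -0.96673, 0)  len=0.2486
  (v22,v26,v23) [-+-] → (-0.6597, -0.96673, 0)–(-0.6597, -1.30645, -0.339682)  len=0.4804
  (v23,v26,v27) [-++] → (-0.6597, -1.30645, -0.339682)–(-0.6597, -1.67677, -0.71)  len=0.5237
  (v23,v27,v20) [-+-] → (-0.6597, -1.67677, -0.71)–(-0.6597, -1.92576, -0.460977)  len=0.3522
  (v20,v27,v24) [-++] → (-0.6597, -1.92576, -0.460977)–(-0.6597, -2.38674, 0)  len=0.6519

Chained into 2 loop(s):
  loop 1: 8 segments, perimeter = 4.0164
  loop 2: 8 segments, perimeter = 4.0164
Total perimeter = 8.033
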